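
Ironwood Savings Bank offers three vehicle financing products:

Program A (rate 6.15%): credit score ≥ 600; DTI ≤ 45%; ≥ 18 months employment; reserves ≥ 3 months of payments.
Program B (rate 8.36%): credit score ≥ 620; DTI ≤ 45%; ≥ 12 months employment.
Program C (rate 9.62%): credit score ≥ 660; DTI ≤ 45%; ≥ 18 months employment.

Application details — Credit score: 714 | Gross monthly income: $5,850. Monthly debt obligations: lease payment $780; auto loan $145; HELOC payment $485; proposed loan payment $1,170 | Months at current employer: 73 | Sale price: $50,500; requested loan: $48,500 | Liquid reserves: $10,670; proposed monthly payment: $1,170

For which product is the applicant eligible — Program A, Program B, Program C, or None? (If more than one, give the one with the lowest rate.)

Total debts = (780 + 145 + 485 + 1,170) = 2,580; DTI = 2,580/5,850 = 44.1%.
LTV = 48,500/50,500 = 96%.
Reserves = 10,670/1,170 = 9.1 months.
Program A: score 714 ≥ 600; DTI 44.1% ≤ 45%; employment 73 ≥ 18 mo; reserves 9.1 ≥ 3 mo → qualifies.
Program B: score 714 ≥ 620; DTI 44.1% ≤ 45%; employment 73 ≥ 12 mo → qualifies.
Program C: score 714 ≥ 660; DTI 44.1% ≤ 45%; employment 73 ≥ 18 mo → qualifies.
Qualifying: Program A, Program B, Program C. Lowest rate is 6.15% → Program A.

Program A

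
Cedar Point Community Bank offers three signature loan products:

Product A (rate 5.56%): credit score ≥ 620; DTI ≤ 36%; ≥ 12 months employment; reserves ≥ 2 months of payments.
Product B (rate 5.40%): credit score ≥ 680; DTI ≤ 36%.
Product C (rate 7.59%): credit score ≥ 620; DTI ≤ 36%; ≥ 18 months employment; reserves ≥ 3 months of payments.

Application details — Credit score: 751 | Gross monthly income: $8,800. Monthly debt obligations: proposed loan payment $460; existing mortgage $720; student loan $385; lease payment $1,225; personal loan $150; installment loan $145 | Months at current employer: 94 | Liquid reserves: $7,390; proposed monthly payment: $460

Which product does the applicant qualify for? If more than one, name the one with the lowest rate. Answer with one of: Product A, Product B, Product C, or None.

Product B

Total debts = (460 + 720 + 385 + 1,225 + 150 + 145) = 3,085; DTI = 3,085/8,800 = 35.1%.
Reserves = 7,390/460 = 16.1 months.
Product A: score 751 ≥ 620; DTI 35.1% ≤ 36%; employment 94 ≥ 12 mo; reserves 16.1 ≥ 2 mo → qualifies.
Product B: score 751 ≥ 680; DTI 35.1% ≤ 36% → qualifies.
Product C: score 751 ≥ 620; DTI 35.1% ≤ 36%; employment 94 ≥ 18 mo; reserves 16.1 ≥ 3 mo → qualifies.
Qualifying: Product A, Product B, Product C. Lowest rate is 5.40% → Product B.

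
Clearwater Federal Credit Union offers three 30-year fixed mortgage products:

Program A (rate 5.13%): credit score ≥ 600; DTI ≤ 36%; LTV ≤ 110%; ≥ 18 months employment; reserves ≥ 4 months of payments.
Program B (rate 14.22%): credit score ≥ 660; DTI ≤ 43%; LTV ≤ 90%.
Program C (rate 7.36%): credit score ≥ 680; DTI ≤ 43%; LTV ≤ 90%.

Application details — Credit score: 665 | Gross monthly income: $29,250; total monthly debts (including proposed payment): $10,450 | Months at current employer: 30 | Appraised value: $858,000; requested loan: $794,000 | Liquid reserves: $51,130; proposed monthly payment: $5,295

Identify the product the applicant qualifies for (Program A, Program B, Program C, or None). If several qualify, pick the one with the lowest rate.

DTI = 10,450/29,250 = 35.7%.
LTV = 794,000/858,000 = 92.5%.
Reserves = 51,130/5,295 = 9.7 months.
Program A: score 665 ≥ 600; DTI 35.7% ≤ 36%; LTV 92.5% ≤ 110%; employment 30 ≥ 18 mo; reserves 9.7 ≥ 4 mo → qualifies.
Program B: score 665 ≥ 660; DTI 35.7% ≤ 43%; LTV 92.5% > 90% → does not qualify.
Program C: score 665 < 680; DTI 35.7% ≤ 43%; LTV 92.5% > 90% → does not qualify.

Program A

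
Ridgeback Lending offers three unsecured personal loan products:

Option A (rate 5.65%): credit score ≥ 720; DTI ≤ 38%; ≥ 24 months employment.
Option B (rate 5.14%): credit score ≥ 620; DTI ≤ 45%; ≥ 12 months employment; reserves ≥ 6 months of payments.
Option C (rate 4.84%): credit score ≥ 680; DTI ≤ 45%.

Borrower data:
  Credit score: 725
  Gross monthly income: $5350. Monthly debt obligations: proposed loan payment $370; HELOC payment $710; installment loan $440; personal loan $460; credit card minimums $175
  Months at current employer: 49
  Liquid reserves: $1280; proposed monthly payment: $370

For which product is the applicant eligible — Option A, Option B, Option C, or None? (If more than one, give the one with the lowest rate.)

Total debts = (370 + 710 + 440 + 460 + 175) = 2,155; DTI = 2,155/5,350 = 40.3%.
Reserves = 1,280/370 = 3.5 months.
Option A: score 725 ≥ 720; DTI 40.3% > 38%; employment 49 ≥ 24 mo → does not qualify.
Option B: score 725 ≥ 620; DTI 40.3% ≤ 45%; employment 49 ≥ 12 mo; reserves 3.5 < 6 mo → does not qualify.
Option C: score 725 ≥ 680; DTI 40.3% ≤ 45% → qualifies.

Option C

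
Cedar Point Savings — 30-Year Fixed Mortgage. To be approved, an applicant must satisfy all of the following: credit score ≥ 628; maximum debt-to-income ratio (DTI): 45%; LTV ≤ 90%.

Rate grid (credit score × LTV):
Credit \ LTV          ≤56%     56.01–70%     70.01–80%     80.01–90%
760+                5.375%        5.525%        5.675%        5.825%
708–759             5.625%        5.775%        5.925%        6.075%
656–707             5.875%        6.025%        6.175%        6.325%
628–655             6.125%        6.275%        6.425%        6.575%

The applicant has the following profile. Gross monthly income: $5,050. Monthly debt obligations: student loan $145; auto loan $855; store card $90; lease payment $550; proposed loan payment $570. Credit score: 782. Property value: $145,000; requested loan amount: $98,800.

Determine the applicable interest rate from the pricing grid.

Credit score 782 ≥ 628; Total monthly debts = (145 + 855 + 90 + 550 + 570) = 2,210. Debt-to-income = 2,210/5,050 = 43.8% — meets 45% limit
LTV: 98,800 ÷ 145,000 = 68.1%, within 90% cap
Credit 782 → row 760+; LTV 68.1% → column 56.01–70%. Grid cell → 5.525%.

5.525%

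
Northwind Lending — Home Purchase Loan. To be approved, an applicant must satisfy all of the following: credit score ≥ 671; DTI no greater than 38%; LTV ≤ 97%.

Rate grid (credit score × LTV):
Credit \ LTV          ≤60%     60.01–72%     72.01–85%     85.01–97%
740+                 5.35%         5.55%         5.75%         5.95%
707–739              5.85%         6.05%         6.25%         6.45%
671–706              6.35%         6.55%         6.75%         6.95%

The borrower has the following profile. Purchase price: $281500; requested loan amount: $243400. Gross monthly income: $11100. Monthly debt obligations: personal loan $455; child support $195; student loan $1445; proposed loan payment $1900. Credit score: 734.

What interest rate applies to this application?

6.45%

Credit score 734 ≥ 671; Total monthly debts = (455 + 195 + 1,445 + 1,900) = 3,995. DTI: 3,995 ÷ 11,100 = 36%, within the 38% cap
Loan-to-value = 243,400/281,500 = 86.5% — pass (97% max)
Credit 734 → row 707–739; LTV 86.5% → column 85.01–97%. Grid cell → 6.45%.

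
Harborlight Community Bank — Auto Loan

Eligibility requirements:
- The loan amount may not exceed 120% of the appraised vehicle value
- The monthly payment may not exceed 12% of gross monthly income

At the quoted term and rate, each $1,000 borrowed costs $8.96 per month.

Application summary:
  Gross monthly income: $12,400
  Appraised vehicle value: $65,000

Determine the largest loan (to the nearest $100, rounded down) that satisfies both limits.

Payment cap: 12% × $12,400 = $1,488/month.
At $8.96 per $1,000, that supports 1,488/8.96 × 1,000 ≈ $166,071 → $166,000.
LTV cap: 120% × $65,000 = $78,000 → $78,000.
Binding constraint: loan-to-value.

$78,000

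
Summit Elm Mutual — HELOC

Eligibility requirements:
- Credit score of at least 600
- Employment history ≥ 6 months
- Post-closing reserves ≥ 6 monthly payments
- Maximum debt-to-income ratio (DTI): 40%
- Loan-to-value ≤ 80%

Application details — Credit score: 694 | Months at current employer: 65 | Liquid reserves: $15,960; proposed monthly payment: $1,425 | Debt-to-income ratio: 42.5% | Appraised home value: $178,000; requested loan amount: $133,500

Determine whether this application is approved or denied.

Denied

Credit score 694 ≥ 600 (meets)
Employment 65 ≥ 6 months
Reserves = 15,960/1,425 = 11.2 months ≥ 6
DTI 42.5% is over the 40% limit
Loan-to-value = 133,500/178,000 = 75% — pass (80% max)
Fails on DTI.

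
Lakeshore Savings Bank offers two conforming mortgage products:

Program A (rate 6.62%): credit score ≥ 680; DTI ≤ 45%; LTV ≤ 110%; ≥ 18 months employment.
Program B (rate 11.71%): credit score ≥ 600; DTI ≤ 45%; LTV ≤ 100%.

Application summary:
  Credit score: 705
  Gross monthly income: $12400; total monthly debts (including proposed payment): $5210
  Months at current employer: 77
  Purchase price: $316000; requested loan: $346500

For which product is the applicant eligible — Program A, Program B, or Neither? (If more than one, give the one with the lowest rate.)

Program A

DTI = 5,210/12,400 = 42%.
LTV = 346,500/316,000 = 109.7%.
Program A: score 705 ≥ 680; DTI 42% ≤ 45%; LTV 109.7% ≤ 110%; employment 77 ≥ 18 mo → qualifies.
Program B: score 705 ≥ 600; DTI 42% ≤ 45%; LTV 109.7% > 100% → does not qualify.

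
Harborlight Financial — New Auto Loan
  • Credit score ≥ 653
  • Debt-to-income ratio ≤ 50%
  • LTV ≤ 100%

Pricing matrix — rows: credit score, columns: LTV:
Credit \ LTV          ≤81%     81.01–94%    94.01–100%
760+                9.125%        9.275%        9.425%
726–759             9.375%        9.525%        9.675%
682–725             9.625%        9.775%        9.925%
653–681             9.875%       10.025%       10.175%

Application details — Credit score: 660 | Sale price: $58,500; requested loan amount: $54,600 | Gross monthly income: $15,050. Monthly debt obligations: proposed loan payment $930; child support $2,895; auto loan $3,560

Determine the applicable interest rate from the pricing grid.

Credit score 660 ≥ 653; Total monthly debts = (930 + 2,895 + 3,560) = 7,385. Debt-to-income = 7,385/15,050 = 49.1% — meets 50% limit
Loan-to-value = 54,600/58,500 = 93.3% — pass (100% max)
Row: 660 falls in 653–681. Column: 93.3% falls in 81.01–94%. Rate = 10.025%.

10.025%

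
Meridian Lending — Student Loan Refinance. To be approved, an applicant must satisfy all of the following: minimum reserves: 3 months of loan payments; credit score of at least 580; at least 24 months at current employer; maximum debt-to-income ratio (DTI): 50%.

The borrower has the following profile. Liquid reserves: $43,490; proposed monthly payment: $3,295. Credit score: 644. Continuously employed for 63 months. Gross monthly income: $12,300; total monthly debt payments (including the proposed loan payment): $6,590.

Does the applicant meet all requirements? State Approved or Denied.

Denied

Reserves = 43,490/3,295 = 13.2 months ≥ 3
Credit score 644 ≥ 580 (meets)
Employment 63 ≥ 24 months
DTI: 6,590 ÷ 12,300 = 53.6%, exceeds the 50% cap
Fails on DTI.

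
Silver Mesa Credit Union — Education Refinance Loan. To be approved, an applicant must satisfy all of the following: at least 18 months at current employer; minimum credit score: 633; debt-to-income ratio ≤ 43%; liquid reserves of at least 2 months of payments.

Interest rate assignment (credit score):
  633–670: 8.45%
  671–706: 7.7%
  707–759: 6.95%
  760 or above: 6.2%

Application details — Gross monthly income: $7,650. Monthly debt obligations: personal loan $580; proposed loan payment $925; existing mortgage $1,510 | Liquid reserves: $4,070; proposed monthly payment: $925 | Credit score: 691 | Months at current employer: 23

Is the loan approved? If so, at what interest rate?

Credit score 691 ≥ 633 (meets minimum)
Total monthly debts = (580 + 925 + 1,510) = 3,015. DTI: 3,015 ÷ 7,650 = 39.4%, within the 43% cap
Liquid reserves cover 4,070/925 = 4.4 months — ≥ 2 required
Employment 23 ≥ 18 months
All requirements met. Score 691 falls in the 671–706 tier → 7.7%.

Approved at 7.7%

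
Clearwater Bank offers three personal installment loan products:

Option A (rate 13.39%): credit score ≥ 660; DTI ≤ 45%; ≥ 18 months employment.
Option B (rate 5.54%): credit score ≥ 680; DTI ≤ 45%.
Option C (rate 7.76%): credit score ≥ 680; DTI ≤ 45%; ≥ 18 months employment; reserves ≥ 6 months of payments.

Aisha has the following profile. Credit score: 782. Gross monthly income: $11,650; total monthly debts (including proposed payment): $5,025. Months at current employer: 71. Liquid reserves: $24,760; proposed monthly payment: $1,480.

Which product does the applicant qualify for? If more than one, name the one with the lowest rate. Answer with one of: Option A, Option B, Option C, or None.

DTI = 5,025/11,650 = 43.1%.
Reserves = 24,760/1,480 = 16.7 months.
Option A: score 782 ≥ 660; DTI 43.1% ≤ 45%; employment 71 ≥ 18 mo → qualifies.
Option B: score 782 ≥ 680; DTI 43.1% ≤ 45% → qualifies.
Option C: score 782 ≥ 680; DTI 43.1% ≤ 45%; employment 71 ≥ 18 mo; reserves 16.7 ≥ 6 mo → qualifies.
Qualifying: Option A, Option B, Option C. Lowest rate is 5.54% → Option B.

Option B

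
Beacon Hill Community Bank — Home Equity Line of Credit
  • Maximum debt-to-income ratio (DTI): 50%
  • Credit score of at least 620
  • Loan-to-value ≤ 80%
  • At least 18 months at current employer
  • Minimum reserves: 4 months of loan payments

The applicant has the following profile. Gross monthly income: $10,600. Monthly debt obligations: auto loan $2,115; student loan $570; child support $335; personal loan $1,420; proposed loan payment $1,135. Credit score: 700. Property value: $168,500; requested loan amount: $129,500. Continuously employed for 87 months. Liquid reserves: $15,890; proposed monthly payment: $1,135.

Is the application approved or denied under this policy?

Denied

Total monthly debts = (2,115 + 570 + 335 + 1,420 + 1,135) = 5,575. DTI: 5,575 ÷ 10,600 = 52.6%, exceeds the 50% cap
Credit score 700 ≥ 620 (meets)
Loan-to-value = 129,500/168,500 = 76.9% — pass (80% max)
Employment 87 ≥ 18 months
Reserves = 15,890/1,135 = 14.0 months ≥ 4
Fails on DTI.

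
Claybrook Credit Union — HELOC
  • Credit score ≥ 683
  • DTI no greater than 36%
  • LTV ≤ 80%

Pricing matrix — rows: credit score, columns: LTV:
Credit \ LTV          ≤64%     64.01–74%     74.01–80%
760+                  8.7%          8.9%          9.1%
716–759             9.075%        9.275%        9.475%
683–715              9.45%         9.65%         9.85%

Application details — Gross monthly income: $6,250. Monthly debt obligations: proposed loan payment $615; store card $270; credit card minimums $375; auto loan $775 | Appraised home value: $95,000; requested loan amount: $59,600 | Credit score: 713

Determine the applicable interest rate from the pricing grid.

Credit score 713 ≥ 683; Total monthly debts = (615 + 270 + 375 + 775) = 2,035. DTI: 2,035 ÷ 6,250 = 32.6%, within the 36% cap
Loan-to-value = 59,600/95,000 = 62.7% — pass (80% max)
Credit 713 → row 683–715; LTV 62.7% → column ≤64%. Grid cell → 9.45%.

9.45%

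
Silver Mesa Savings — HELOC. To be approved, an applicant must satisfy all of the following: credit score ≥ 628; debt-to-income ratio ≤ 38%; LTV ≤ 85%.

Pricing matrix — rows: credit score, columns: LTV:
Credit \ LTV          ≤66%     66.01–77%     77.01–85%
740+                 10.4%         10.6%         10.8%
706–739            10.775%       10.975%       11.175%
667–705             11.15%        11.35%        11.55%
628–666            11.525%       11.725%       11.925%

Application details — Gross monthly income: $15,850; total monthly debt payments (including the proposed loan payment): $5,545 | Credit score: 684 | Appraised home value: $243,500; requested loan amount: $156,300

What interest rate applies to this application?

11.15%

Credit score 684 ≥ 628; Debt-to-income = 5,545/15,850 = 35% — meets 38% limit
LTV = 156,300/243,500 = 64.2% ≤ 85%
Row: 684 falls in 667–705. Column: 64.2% falls in ≤66%. Rate = 11.15%.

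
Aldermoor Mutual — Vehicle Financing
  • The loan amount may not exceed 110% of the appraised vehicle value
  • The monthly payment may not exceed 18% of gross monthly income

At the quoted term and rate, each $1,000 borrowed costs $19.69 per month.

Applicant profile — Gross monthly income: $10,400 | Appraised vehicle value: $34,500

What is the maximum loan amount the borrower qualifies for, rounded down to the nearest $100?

Payment cap: 18% × $10,400 = $1,872/month.
At $19.69 per $1,000, that supports 1,872/19.69 × 1,000 ≈ $95,073 → $95,000.
LTV cap: 110% × $34,500 = $37,950 → $37,900.
Binding constraint: loan-to-value.

$37,900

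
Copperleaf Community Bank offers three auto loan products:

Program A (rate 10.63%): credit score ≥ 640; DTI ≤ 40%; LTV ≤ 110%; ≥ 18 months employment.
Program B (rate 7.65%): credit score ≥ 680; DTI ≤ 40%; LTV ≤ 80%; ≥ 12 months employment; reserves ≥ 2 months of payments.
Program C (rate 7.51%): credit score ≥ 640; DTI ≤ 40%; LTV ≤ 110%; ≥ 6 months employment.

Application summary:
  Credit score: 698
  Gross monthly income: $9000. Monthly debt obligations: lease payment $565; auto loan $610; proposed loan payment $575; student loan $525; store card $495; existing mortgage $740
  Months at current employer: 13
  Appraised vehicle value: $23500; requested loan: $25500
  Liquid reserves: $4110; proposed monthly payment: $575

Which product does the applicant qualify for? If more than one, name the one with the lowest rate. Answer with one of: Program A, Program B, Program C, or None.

Total debts = (565 + 610 + 575 + 525 + 495 + 740) = 3,510; DTI = 3,510/9,000 = 39%.
LTV = 25,500/23,500 = 108.5%.
Reserves = 4,110/575 = 7.1 months.
Program A: score 698 ≥ 640; DTI 39% ≤ 40%; LTV 108.5% ≤ 110%; employment 13 < 18 mo → does not qualify.
Program B: score 698 ≥ 680; DTI 39% ≤ 40%; LTV 108.5% > 80%; employment 13 ≥ 12 mo; reserves 7.1 ≥ 2 mo → does not qualify.
Program C: score 698 ≥ 640; DTI 39% ≤ 40%; LTV 108.5% ≤ 110%; employment 13 ≥ 6 mo → qualifies.

Program C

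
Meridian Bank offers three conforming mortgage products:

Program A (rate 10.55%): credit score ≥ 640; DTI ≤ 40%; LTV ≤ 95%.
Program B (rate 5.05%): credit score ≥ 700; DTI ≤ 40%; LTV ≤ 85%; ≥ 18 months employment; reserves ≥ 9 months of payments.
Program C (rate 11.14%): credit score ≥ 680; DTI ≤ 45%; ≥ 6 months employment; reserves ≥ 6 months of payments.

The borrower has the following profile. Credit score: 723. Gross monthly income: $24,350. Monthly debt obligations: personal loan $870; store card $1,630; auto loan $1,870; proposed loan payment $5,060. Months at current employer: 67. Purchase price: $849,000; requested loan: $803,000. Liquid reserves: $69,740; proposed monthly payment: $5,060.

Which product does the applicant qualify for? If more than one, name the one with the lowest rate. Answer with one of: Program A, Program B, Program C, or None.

Program A

Total debts = (870 + 1,630 + 1,870 + 5,060) = 9,430; DTI = 9,430/24,350 = 38.7%.
LTV = 803,000/849,000 = 94.6%.
Reserves = 69,740/5,060 = 13.8 months.
Program A: score 723 ≥ 640; DTI 38.7% ≤ 40%; LTV 94.6% ≤ 95% → qualifies.
Program B: score 723 ≥ 700; DTI 38.7% ≤ 40%; LTV 94.6% > 85%; employment 67 ≥ 18 mo; reserves 13.8 ≥ 9 mo → does not qualify.
Program C: score 723 ≥ 680; DTI 38.7% ≤ 45%; employment 67 ≥ 6 mo; reserves 13.8 ≥ 6 mo → qualifies.
Qualifying: Program A, Program C. Lowest rate is 10.55% → Program A.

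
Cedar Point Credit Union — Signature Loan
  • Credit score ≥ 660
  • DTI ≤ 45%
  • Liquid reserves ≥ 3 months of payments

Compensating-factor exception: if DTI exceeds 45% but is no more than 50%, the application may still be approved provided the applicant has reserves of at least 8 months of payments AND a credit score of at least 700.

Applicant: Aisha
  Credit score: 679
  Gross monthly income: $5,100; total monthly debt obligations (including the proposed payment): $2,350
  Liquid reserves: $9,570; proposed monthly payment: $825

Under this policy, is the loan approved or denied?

Denied

Credit score 679 ≥ 660 (meets base)
DTI: 2,350 ÷ 5,100 = 46.1%, over the 45% base limit.
Liquid reserves cover 9,570/825 = 11.6 months — ≥ 3 required
46.1% falls in the override range (45%–50%), so the compensating-factor test applies.
Override check — reserves: 11.6 mo (ok); score: 679 (below 700).
Compensating-factor requirement not fully met.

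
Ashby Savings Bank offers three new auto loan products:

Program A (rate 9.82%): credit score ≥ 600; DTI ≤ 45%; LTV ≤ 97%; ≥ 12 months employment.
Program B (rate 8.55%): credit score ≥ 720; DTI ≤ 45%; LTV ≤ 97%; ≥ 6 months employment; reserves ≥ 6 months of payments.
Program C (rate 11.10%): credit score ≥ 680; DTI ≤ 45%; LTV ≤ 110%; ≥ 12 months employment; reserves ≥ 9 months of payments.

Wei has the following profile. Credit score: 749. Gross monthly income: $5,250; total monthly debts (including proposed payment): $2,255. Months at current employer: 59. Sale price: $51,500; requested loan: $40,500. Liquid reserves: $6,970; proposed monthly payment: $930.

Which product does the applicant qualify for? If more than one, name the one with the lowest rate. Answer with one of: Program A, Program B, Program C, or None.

DTI = 2,255/5,250 = 43%.
LTV = 40,500/51,500 = 78.6%.
Reserves = 6,970/930 = 7.5 months.
Program A: score 749 ≥ 600; DTI 43% ≤ 45%; LTV 78.6% ≤ 97%; employment 59 ≥ 12 mo → qualifies.
Program B: score 749 ≥ 720; DTI 43% ≤ 45%; LTV 78.6% ≤ 97%; employment 59 ≥ 6 mo; reserves 7.5 ≥ 6 mo → qualifies.
Program C: score 749 ≥ 680; DTI 43% ≤ 45%; LTV 78.6% ≤ 110%; employment 59 ≥ 12 mo; reserves 7.5 < 9 mo → does not qualify.
Qualifying: Program A, Program B. Lowest rate is 8.55% → Program B.

Program B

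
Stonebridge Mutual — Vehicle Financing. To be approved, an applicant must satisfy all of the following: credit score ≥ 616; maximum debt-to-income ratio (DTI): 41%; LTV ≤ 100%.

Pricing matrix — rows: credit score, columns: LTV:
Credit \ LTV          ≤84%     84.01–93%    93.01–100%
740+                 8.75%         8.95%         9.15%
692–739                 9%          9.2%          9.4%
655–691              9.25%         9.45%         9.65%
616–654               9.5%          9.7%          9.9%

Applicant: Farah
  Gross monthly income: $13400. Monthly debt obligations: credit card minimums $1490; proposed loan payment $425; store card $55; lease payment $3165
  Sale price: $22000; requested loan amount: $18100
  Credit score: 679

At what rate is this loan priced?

Credit score 679 ≥ 616; Total monthly debts = (1,490 + 425 + 55 + 3,165) = 5,135. Debt-to-income = 5,135/13,400 = 38.3% — meets 41% limit
Loan-to-value = 18,100/22,000 = 82.3% — pass (100% max)
Score 679 is in the 655–691 band; LTV 82.3% is in the ≤84% band → 9.25%.

9.25%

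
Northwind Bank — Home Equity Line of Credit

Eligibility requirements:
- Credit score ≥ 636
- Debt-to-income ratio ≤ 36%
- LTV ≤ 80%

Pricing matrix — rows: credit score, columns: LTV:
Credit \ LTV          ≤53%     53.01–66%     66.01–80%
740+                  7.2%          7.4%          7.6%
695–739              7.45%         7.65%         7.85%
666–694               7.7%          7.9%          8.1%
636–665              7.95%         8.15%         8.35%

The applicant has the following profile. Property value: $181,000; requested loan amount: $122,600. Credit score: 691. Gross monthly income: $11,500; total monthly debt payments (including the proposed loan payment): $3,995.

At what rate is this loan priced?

8.1%

Credit score 691 ≥ 636; DTI: 3,995 ÷ 11,500 = 34.7%, within the 36% cap
LTV: 122,600 ÷ 181,000 = 67.7%, within 80% cap
Credit 691 → row 666–694; LTV 67.7% → column 66.01–80%. Grid cell → 8.1%.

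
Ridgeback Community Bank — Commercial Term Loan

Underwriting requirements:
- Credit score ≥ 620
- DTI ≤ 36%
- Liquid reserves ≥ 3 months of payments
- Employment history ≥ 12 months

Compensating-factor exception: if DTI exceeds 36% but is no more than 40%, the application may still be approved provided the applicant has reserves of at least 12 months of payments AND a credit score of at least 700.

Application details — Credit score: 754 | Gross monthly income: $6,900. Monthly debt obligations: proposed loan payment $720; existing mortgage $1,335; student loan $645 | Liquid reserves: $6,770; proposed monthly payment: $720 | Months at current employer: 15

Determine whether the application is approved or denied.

Denied

Credit score 754 ≥ 620 (meets base)
Total debts = (720 + 1,335 + 645) = 2,700. DTI: 2,700 ÷ 6,900 = 39.1%, over the 36% base limit.
Reserves = 6,770/720 = 9.4 months ≥ 3
Employment 15 ≥ 12 months
39.1% falls in the override range (36%–40%), so the compensating-factor test applies.
Override check — reserves: 9.4 mo (short of 12); score: 754 (ok).
Override conditions not both satisfied; exception does not apply.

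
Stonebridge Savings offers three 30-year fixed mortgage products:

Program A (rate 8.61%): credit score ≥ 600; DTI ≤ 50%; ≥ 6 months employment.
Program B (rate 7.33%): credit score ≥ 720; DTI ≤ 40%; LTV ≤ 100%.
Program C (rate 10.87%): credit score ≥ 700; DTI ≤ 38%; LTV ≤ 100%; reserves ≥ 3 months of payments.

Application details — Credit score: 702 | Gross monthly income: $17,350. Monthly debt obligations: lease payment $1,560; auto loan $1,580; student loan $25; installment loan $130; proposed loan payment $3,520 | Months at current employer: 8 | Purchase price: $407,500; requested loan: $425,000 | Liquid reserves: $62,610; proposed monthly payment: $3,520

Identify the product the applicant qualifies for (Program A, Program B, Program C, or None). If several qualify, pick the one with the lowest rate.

Total debts = (1,560 + 1,580 + 25 + 130 + 3,520) = 6,815; DTI = 6,815/17,350 = 39.3%.
LTV = 425,000/407,500 = 104.3%.
Reserves = 62,610/3,520 = 17.8 months.
Program A: score 702 ≥ 600; DTI 39.3% ≤ 50%; employment 8 ≥ 6 mo → qualifies.
Program B: score 702 < 720; DTI 39.3% ≤ 40%; LTV 104.3% > 100% → does not qualify.
Program C: score 702 ≥ 700; DTI 39.3% > 38%; LTV 104.3% > 100%; reserves 17.8 ≥ 3 mo → does not qualify.

Program A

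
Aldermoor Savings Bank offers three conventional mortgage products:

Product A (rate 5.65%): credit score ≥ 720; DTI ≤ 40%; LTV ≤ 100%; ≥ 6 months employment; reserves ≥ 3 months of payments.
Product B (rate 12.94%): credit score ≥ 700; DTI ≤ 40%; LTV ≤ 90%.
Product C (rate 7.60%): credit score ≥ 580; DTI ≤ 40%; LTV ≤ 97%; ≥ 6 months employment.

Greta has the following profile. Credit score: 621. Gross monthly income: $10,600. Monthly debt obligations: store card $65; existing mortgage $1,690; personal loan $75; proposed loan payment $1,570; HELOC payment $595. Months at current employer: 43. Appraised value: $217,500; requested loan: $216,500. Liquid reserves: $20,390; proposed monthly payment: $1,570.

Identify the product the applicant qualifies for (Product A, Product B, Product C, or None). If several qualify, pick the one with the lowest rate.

None

Total debts = (65 + 1,690 + 75 + 1,570 + 595) = 3,995; DTI = 3,995/10,600 = 37.7%.
LTV = 216,500/217,500 = 99.5%.
Reserves = 20,390/1,570 = 13.0 months.
Product A: score 621 < 720; DTI 37.7% ≤ 40%; LTV 99.5% ≤ 100%; employment 43 ≥ 6 mo; reserves 13.0 ≥ 3 mo → does not qualify.
Product B: score 621 < 700; DTI 37.7% ≤ 40%; LTV 99.5% > 90% → does not qualify.
Product C: score 621 ≥ 580; DTI 37.7% ≤ 40%; LTV 99.5% > 97%; employment 43 ≥ 6 mo → does not qualify.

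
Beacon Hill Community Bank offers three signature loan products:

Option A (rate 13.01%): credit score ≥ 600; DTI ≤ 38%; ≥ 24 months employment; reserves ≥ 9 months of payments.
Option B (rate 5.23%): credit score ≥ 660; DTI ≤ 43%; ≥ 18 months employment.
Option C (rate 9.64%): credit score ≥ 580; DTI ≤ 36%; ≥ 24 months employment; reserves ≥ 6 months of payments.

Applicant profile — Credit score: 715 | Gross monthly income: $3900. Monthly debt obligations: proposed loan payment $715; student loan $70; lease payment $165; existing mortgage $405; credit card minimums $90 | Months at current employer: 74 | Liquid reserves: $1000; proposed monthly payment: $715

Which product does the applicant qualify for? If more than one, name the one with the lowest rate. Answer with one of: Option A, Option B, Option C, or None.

Option B

Total debts = (715 + 70 + 165 + 405 + 90) = 1,445; DTI = 1,445/3,900 = 37.1%.
Reserves = 1,000/715 = 1.4 months.
Option A: score 715 ≥ 600; DTI 37.1% ≤ 38%; employment 74 ≥ 24 mo; reserves 1.4 < 9 mo → does not qualify.
Option B: score 715 ≥ 660; DTI 37.1% ≤ 43%; employment 74 ≥ 18 mo → qualifies.
Option C: score 715 ≥ 580; DTI 37.1% > 36%; employment 74 ≥ 24 mo; reserves 1.4 < 6 mo → does not qualify.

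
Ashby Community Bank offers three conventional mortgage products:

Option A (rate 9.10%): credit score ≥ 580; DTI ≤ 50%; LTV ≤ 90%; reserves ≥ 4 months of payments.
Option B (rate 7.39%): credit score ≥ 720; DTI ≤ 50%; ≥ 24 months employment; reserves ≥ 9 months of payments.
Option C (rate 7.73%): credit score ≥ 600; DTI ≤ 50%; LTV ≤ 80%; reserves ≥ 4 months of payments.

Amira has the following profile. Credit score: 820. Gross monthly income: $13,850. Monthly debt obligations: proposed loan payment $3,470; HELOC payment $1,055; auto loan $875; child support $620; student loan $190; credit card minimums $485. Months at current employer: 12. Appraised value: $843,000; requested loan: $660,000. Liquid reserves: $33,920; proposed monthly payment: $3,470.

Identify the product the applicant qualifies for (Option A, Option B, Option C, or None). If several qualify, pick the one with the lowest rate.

Total debts = (3,470 + 1,055 + 875 + 620 + 190 + 485) = 6,695; DTI = 6,695/13,850 = 48.3%.
LTV = 660,000/843,000 = 78.3%.
Reserves = 33,920/3,470 = 9.8 months.
Option A: score 820 ≥ 580; DTI 48.3% ≤ 50%; LTV 78.3% ≤ 90%; reserves 9.8 ≥ 4 mo → qualifies.
Option B: score 820 ≥ 720; DTI 48.3% ≤ 50%; employment 12 < 24 mo; reserves 9.8 ≥ 9 mo → does not qualify.
Option C: score 820 ≥ 600; DTI 48.3% ≤ 50%; LTV 78.3% ≤ 80%; reserves 9.8 ≥ 4 mo → qualifies.
Qualifying: Option A, Option C. Lowest rate is 7.73% → Option C.

Option C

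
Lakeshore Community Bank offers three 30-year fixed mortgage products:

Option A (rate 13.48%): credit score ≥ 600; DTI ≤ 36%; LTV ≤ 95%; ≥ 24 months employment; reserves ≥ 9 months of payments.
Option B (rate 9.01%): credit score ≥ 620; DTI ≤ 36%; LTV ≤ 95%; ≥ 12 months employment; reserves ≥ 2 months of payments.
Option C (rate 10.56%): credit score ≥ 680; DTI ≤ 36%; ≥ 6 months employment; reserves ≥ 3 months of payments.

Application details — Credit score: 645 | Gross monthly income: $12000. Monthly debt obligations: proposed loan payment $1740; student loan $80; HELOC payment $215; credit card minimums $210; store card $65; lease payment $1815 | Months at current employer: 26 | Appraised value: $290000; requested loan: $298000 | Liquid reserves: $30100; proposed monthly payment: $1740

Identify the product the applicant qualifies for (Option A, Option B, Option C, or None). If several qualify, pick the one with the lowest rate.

None

Total debts = (1,740 + 80 + 215 + 210 + 65 + 1,815) = 4,125; DTI = 4,125/12,000 = 34.4%.
LTV = 298,000/290,000 = 102.8%.
Reserves = 30,100/1,740 = 17.3 months.
Option A: score 645 ≥ 600; DTI 34.4% ≤ 36%; LTV 102.8% > 95%; employment 26 ≥ 24 mo; reserves 17.3 ≥ 9 mo → does not qualify.
Option B: score 645 ≥ 620; DTI 34.4% ≤ 36%; LTV 102.8% > 95%; employment 26 ≥ 12 mo; reserves 17.3 ≥ 2 mo → does not qualify.
Option C: score 645 < 680; DTI 34.4% ≤ 36%; employment 26 ≥ 6 mo; reserves 17.3 ≥ 3 mo → does not qualify.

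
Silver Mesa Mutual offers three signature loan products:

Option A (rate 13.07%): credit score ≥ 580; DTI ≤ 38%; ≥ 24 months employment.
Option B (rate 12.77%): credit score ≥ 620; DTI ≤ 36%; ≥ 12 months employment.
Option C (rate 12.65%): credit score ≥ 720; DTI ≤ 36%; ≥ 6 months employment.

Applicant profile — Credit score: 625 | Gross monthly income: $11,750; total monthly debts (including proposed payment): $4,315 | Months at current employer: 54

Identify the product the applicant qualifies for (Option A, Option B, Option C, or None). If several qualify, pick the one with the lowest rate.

Option A

DTI = 4,315/11,750 = 36.7%.
Option A: score 625 ≥ 580; DTI 36.7% ≤ 38%; employment 54 ≥ 24 mo → qualifies.
Option B: score 625 ≥ 620; DTI 36.7% > 36%; employment 54 ≥ 12 mo → does not qualify.
Option C: score 625 < 720; DTI 36.7% > 36%; employment 54 ≥ 6 mo → does not qualify.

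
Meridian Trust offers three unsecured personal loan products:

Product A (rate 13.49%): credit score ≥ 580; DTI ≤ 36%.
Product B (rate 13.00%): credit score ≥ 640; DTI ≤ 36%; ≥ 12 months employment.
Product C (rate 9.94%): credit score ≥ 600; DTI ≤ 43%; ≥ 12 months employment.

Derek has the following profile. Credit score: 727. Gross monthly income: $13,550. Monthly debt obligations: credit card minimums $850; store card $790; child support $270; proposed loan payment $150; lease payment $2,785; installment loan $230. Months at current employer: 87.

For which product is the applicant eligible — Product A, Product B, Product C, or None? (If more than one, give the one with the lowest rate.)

Total debts = (850 + 790 + 270 + 150 + 2,785 + 230) = 5,075; DTI = 5,075/13,550 = 37.5%.
Product A: score 727 ≥ 580; DTI 37.5% > 36% → does not qualify.
Product B: score 727 ≥ 640; DTI 37.5% > 36%; employment 87 ≥ 12 mo → does not qualify.
Product C: score 727 ≥ 600; DTI 37.5% ≤ 43%; employment 87 ≥ 12 mo → qualifies.

Product C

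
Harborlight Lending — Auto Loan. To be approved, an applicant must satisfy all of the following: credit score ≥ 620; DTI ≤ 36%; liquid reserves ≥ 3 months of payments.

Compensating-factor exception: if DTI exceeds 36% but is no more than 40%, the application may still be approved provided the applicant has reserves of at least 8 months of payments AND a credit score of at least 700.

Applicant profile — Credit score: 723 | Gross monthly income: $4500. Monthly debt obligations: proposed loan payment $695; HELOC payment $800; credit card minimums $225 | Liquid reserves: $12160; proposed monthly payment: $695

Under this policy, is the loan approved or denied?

Approved

Credit score 723 ≥ 620 (meets base)
Total debts = (695 + 800 + 225) = 1,720. DTI = 1,720/4,500 = 38.2% > 36% — standard DTI limit exceeded.
Liquid reserves cover 12,160/695 = 17.5 months — ≥ 3 required
DTI 38.2% is within the 36%–40% exception band; checking compensating factors.
Reserves 17.5 ≥ 8 months; credit score 723 ≥ 700.
Both override conditions satisfied; DTI exception granted.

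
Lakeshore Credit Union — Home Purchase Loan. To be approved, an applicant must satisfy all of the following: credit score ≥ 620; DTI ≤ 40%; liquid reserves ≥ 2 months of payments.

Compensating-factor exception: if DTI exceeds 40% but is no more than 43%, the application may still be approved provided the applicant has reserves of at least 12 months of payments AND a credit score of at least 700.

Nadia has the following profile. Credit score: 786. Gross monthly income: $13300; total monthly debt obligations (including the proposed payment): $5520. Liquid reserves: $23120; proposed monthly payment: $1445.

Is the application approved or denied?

Approved

Credit score 786 ≥ 620 (meets base)
DTI: 5,520 ÷ 13,300 = 41.5%, over the 40% base limit.
Reserves = 23,120/1,445 = 16.0 months ≥ 2
DTI 41.5% is within the 40%–43% exception band; checking compensating factors.
Override check — reserves: 16.0 mo (ok); score: 786 (ok).
Both compensating conditions met → exception applies.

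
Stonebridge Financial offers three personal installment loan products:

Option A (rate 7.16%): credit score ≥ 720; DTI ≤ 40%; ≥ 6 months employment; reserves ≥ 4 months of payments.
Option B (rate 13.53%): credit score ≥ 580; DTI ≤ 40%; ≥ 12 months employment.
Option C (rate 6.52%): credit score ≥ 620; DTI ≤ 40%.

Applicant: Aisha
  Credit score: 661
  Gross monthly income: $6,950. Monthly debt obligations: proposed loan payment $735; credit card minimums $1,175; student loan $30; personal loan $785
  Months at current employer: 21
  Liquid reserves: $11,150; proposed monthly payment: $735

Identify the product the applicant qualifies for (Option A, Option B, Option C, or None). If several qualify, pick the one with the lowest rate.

Total debts = (735 + 1,175 + 30 + 785) = 2,725; DTI = 2,725/6,950 = 39.2%.
Reserves = 11,150/735 = 15.2 months.
Option A: score 661 < 720; DTI 39.2% ≤ 40%; employment 21 ≥ 6 mo; reserves 15.2 ≥ 4 mo → does not qualify.
Option B: score 661 ≥ 580; DTI 39.2% ≤ 40%; employment 21 ≥ 12 mo → qualifies.
Option C: score 661 ≥ 620; DTI 39.2% ≤ 40% → qualifies.
Qualifying: Option B, Option C. Lowest rate is 6.52% → Option C.

Option C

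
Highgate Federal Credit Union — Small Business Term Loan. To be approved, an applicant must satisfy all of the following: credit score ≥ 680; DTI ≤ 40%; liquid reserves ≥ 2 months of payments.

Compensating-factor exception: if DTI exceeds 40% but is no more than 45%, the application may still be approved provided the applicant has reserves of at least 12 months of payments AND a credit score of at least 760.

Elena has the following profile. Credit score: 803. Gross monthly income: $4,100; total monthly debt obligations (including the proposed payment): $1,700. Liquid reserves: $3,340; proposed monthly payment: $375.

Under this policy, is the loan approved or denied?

Denied

Credit score 803 ≥ 680 (meets base)
DTI: 1,700 ÷ 4,100 = 41.5%, over the 40% base limit.
Reserves: 3,340 ÷ 375 = 8.9 months (meets 2-month minimum)
DTI 41.5% is within the 40%–45% exception band; checking compensating factors.
Reserves 8.9 < 12 months; credit score 803 ≥ 760.
Compensating-factor requirement not fully met.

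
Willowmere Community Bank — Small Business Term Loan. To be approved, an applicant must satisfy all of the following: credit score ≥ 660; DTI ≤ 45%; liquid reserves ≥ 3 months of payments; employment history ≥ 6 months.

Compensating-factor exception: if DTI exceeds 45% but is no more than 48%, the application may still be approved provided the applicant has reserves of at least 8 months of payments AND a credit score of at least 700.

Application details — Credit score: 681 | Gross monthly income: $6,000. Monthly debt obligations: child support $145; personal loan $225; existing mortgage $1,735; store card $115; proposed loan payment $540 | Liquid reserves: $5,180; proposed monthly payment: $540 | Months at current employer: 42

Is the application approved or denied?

Credit score 681 ≥ 660 (meets base)
Total debts = (145 + 225 + 1,735 + 115 + 540) = 2,760. DTI: 2,760 ÷ 6,000 = 46%, over the 45% base limit.
Liquid reserves cover 5,180/540 = 9.6 months — ≥ 3 required
Employment 42 ≥ 6 months
46% falls in the override range (45%–48%), so the compensating-factor test applies.
Reserves 9.6 ≥ 8 months; credit score 681 < 700.
Compensating-factor requirement not fully met.

Denied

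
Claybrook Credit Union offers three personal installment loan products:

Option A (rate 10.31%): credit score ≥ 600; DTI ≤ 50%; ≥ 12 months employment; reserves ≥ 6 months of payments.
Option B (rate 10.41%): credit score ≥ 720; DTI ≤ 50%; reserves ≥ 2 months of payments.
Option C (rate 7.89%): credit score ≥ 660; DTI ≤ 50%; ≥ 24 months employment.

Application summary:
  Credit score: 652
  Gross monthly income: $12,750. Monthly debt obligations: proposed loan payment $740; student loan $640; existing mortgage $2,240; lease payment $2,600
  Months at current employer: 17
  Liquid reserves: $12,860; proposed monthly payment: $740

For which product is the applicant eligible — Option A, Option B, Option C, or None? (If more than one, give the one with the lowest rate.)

Total debts = (740 + 640 + 2,240 + 2,600) = 6,220; DTI = 6,220/12,750 = 48.8%.
Reserves = 12,860/740 = 17.4 months.
Option A: score 652 ≥ 600; DTI 48.8% ≤ 50%; employment 17 ≥ 12 mo; reserves 17.4 ≥ 6 mo → qualifies.
Option B: score 652 < 720; DTI 48.8% ≤ 50%; reserves 17.4 ≥ 2 mo → does not qualify.
Option C: score 652 < 660; DTI 48.8% ≤ 50%; employment 17 < 24 mo → does not qualify.

Option A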